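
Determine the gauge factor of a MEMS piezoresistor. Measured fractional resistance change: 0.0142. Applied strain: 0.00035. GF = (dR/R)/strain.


Step 1: Identify values.
dR/R = 0.0142, strain = 0.00035
Step 2: GF = (dR/R) / strain = 0.0142 / 0.00035
GF = 40.6


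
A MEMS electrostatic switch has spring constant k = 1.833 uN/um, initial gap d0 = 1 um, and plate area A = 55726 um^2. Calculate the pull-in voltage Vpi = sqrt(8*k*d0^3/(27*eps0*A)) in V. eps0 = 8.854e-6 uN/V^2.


Step 1: Compute numerator: 8 * k * d0^3 = 8 * 1.833 * 1^3 = 14.664
Step 2: Compute denominator: 27 * eps0 * A = 27 * 8.854e-6 * 55726 = 13.321746
Step 3: Vpi = sqrt(14.664 / 13.321746)
Vpi = 1.05 V


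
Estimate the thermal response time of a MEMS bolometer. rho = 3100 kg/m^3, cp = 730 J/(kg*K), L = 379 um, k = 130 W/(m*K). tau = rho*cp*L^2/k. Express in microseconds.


Step 1: Convert L to m: L = 379e-6 m
Step 2: L^2 = (379e-6)^2 = 1.43641e-07 m^2
Step 3: tau = 3100 * 730 * 1.43641e-07 / 130 = 2.50045833e-03 s
Step 4: Convert to microseconds (multiply by 1e6).
tau = 2500.458 us


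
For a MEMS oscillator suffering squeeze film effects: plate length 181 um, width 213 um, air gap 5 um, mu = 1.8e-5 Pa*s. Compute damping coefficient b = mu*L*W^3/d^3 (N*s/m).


Step 1: Convert to SI.
L = 181e-6 m, W = 213e-6 m, d = 5e-6 m
Step 2: W^3 = (213e-6)^3 = 9.66e-12 m^3
Step 3: d^3 = (5e-6)^3 = 1.25e-16 m^3
Step 4: b = 1.8e-5 * 181e-6 * 9.66e-12 / 1.25e-16
b = 2.52e-04 N*s/m


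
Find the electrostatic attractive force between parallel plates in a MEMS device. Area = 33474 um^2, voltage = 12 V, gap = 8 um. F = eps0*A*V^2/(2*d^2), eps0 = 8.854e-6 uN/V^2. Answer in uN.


Step 1: Identify parameters.
eps0 = 8.854e-6 uN/V^2, A = 33474 um^2, V = 12 V, d = 8 um
Step 2: Compute V^2 = 12^2 = 144
Step 3: Compute d^2 = 8^2 = 64
Step 4: F = 0.5 * 8.854e-6 * 33474 * 144 / 64
F = 0.333 uN


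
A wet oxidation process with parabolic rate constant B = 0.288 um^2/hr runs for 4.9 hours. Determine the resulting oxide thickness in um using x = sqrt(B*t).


Step 1: Compute B*t = 0.288 * 4.9 = 1.4112
Step 2: x = sqrt(1.4112)
x = 1.188 um


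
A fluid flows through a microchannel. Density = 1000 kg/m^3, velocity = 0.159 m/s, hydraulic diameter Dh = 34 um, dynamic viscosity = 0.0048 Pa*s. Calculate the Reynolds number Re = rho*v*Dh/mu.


Step 1: Convert Dh to meters: Dh = 34e-6 m
Step 2: Re = rho * v * Dh / mu
Re = 1000 * 0.159 * 34e-6 / 0.0048
Re = 1.126


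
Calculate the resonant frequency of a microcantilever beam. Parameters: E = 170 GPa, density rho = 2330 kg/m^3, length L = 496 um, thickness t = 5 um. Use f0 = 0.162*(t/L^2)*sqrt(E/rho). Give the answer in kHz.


Step 1: Convert units to SI.
t_SI = 5e-6 m, L_SI = 496e-6 m
Step 2: Calculate sqrt(E/rho).
sqrt(170e9 / 2330) = 8541.74 m/s
Step 3: Compute f0.
f0 = 0.162 * 5e-6 / (496e-6)^2 * 8541.74 = 28123.4 Hz = 28.12 kHz


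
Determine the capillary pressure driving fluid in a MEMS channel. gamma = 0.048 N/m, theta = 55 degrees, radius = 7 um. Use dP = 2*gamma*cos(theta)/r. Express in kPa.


Step 1: cos(55 deg) = 0.5736
Step 2: Convert r to m: r = 7e-6 m
Step 3: dP = 2 * 0.048 * 0.5736 / 7e-6 = 7866.5 Pa
Step 4: Convert Pa to kPa (divide by 1000).
dP = 7.87 kPa


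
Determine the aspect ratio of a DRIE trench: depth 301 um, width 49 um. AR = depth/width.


Step 1: AR = depth / width
Step 2: AR = 301 / 49
AR = 6.1


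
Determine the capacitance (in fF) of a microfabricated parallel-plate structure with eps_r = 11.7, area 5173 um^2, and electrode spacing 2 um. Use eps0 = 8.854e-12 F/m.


Step 1: Convert area to m^2: A = 5173e-12 m^2
Step 2: Convert gap to m: d = 2e-6 m
Step 3: C = eps0 * eps_r * A / d
C = 8.854e-12 * 11.7 * 5173e-12 / 2e-6
Step 4: Convert to fF (multiply by 1e15).
C = 267.94 fF


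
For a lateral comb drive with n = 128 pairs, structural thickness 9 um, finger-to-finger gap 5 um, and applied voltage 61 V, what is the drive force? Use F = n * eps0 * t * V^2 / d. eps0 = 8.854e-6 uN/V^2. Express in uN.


Step 1: Parameters: n=128, eps0=8.854e-6 uN/V^2, t=9 um, V=61 V, d=5 um
Step 2: V^2 = 3721
Step 3: F = 128 * 8.854e-6 * 9 * 3721 / 5
F = 7.591 uN


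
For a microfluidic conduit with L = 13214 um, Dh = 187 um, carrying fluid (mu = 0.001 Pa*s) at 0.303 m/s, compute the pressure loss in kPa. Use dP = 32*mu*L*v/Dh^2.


Step 1: Convert to SI: L = 13214e-6 m, Dh = 187e-6 m
Step 2: dP = 32 * 0.001 * 13214e-6 * 0.303 / (187e-6)^2
Step 3: dP = 3663.90 Pa
Step 4: Convert to kPa: dP = 3.66 kPa


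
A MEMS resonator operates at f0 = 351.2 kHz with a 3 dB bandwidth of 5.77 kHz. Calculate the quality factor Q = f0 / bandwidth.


Step 1: Q = f0 / bandwidth
Step 2: Q = 351.2 / 5.77
Q = 60.9


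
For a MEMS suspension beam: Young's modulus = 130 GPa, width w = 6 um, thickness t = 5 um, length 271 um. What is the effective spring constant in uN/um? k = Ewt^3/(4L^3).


Step 1: Convert E to consistent units (1 GPa = 1000 uN/um^2).
E = 130 GPa = 130000 uN/um^2
Step 2: Compute t^3 = 5^3 = 125
Step 3: Compute L^3 = 271^3 = 19902511
Step 4: k = 130000 * 6 * 125 / (4 * 19902511)
k = 1.2247 uN/um


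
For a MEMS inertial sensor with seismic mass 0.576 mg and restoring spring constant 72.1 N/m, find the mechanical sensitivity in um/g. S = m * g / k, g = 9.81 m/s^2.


Step 1: Convert mass: m = 0.576 mg = 5.76e-07 kg
Step 2: S = m * g / k = 5.76e-07 * 9.81 / 72.1
Step 3: S = 7.84e-08 m/g
Step 4: Convert to um/g: S = 0.078 um/g


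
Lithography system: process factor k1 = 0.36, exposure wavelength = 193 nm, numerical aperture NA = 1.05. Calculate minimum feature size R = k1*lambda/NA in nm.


Step 1: Identify values: k1 = 0.36, lambda = 193 nm, NA = 1.05
Step 2: R = k1 * lambda / NA
R = 0.36 * 193 / 1.05
R = 66.2 nm


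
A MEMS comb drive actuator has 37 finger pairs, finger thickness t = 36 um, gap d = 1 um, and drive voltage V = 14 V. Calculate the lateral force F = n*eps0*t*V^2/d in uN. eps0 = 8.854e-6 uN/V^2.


Step 1: Parameters: n=37, eps0=8.854e-6 uN/V^2, t=36 um, V=14 V, d=1 um
Step 2: V^2 = 196
Step 3: F = 37 * 8.854e-6 * 36 * 196 / 1
F = 2.312 uN


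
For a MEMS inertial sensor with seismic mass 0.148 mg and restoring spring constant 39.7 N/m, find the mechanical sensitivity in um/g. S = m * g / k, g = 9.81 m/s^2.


Step 1: Convert mass: m = 0.148 mg = 1.48e-07 kg
Step 2: S = m * g / k = 1.48e-07 * 9.81 / 39.7
Step 3: S = 3.66e-08 m/g
Step 4: Convert to um/g: S = 0.037 um/g


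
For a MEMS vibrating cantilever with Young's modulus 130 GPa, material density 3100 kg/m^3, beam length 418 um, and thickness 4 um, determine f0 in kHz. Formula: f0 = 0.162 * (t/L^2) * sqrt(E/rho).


Step 1: Convert units to SI.
t_SI = 4e-6 m, L_SI = 418e-6 m
Step 2: Calculate sqrt(E/rho).
sqrt(130e9 / 3100) = 6475.76 m/s
Step 3: Compute f0.
f0 = 0.162 * 4e-6 / (418e-6)^2 * 6475.76 = 24016.7 Hz = 24.02 kHz


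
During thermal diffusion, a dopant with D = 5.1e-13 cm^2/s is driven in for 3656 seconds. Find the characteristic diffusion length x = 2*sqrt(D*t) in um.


Step 1: Compute D*t = 5.1e-13 * 3656 = 1.86456e-09 cm^2
Step 2: sqrt(D*t) = 4.3181e-05 cm
Step 3: x = 2 * 4.3181e-05 cm = 8.6362e-05 cm
Step 4: Convert to um (1 cm = 1e4 um): x = 0.864 um


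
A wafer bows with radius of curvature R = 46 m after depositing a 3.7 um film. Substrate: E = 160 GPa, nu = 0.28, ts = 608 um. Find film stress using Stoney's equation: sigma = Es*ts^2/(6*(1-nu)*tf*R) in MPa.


Step 1: Compute numerator: Es * ts^2 = 160 * 608^2 = 59146240 (GPa*um^2)
Step 2: Compute denominator (R in um): 6*(1-nu)*tf*R = 6*0.72*3.7*46e6 = 735264000.0 (um^2)
Step 3: sigma (GPa) = 59146240 / 735264000.0 = 8.0442e-02 GPa
Step 4: Convert to MPa (x1000): sigma = 80.4 MPa


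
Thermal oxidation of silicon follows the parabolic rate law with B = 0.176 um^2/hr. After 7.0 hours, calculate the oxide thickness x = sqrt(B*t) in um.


Step 1: Compute B*t = 0.176 * 7.0 = 1.232
Step 2: x = sqrt(1.232)
x = 1.11 um


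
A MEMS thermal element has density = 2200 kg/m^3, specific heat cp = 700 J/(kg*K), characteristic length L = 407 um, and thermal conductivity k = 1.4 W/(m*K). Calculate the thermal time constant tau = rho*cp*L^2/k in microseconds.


Step 1: Convert L to m: L = 407e-6 m
Step 2: L^2 = (407e-6)^2 = 1.65649e-07 m^2
Step 3: tau = 2200 * 700 * 1.65649e-07 / 1.4 = 1.822139e-01 s
Step 4: Convert to microseconds (multiply by 1e6).
tau = 182213.9 us


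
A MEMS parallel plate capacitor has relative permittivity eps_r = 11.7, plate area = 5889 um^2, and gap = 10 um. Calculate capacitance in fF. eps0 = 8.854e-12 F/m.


Step 1: Convert area to m^2: A = 5889e-12 m^2
Step 2: Convert gap to m: d = 10e-6 m
Step 3: C = eps0 * eps_r * A / d
C = 8.854e-12 * 11.7 * 5889e-12 / 10e-6
Step 4: Convert to fF (multiply by 1e15).
C = 61.01 fF


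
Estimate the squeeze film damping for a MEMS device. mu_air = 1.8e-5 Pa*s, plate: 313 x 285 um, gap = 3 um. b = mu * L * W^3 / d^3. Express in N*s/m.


Step 1: Convert to SI.
L = 313e-6 m, W = 285e-6 m, d = 3e-6 m
Step 2: W^3 = (285e-6)^3 = 2.31e-11 m^3
Step 3: d^3 = (3e-6)^3 = 2.70e-17 m^3
Step 4: b = 1.8e-5 * 313e-6 * 2.31e-11 / 2.70e-17
b = 4.83e-03 N*s/m


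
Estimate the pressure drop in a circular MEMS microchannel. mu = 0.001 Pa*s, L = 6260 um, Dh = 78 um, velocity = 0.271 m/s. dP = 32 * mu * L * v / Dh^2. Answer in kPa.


Step 1: Convert to SI: L = 6260e-6 m, Dh = 78e-6 m
Step 2: dP = 32 * 0.001 * 6260e-6 * 0.271 / (78e-6)^2
Step 3: dP = 8922.87 Pa
Step 4: Convert to kPa: dP = 8.92 kPa


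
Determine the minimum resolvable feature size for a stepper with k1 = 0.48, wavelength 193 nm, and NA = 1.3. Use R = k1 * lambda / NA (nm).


Step 1: Identify values: k1 = 0.48, lambda = 193 nm, NA = 1.3
Step 2: R = k1 * lambda / NA
R = 0.48 * 193 / 1.3
R = 71.3 nm


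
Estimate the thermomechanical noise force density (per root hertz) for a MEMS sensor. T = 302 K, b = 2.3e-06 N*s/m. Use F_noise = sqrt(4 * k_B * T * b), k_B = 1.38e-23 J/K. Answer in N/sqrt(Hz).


Step 1: Compute 4 * k_B * T * b
= 4 * 1.38e-23 * 302 * 2.3e-06
= 3.8342e-26 N^2/Hz
Step 2: F_noise = sqrt(3.8342e-26)
F_noise = 1.96e-13 N/sqrt(Hz)


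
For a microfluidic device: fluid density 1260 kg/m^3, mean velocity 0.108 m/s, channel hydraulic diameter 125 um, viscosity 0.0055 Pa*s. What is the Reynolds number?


Step 1: Convert Dh to meters: Dh = 125e-6 m
Step 2: Re = rho * v * Dh / mu
Re = 1260 * 0.108 * 125e-6 / 0.0055
Re = 3.093


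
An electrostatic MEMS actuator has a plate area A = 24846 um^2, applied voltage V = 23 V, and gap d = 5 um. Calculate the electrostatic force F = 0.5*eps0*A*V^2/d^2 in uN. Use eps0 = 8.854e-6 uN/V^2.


Step 1: Identify parameters.
eps0 = 8.854e-6 uN/V^2, A = 24846 um^2, V = 23 V, d = 5 um
Step 2: Compute V^2 = 23^2 = 529
Step 3: Compute d^2 = 5^2 = 25
Step 4: F = 0.5 * 8.854e-6 * 24846 * 529 / 25
F = 2.327 uN


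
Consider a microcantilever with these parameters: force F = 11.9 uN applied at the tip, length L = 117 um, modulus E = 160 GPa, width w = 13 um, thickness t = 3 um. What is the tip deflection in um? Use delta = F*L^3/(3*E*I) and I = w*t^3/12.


Step 1: Calculate the second moment of area.
I = w * t^3 / 12 = 13 * 3^3 / 12 = 29.25 um^4
Step 2: Convert E to consistent units (1 GPa = 1000 uN/um^2).
E = 160 GPa = 160000 uN/um^2
Step 3: Calculate tip deflection.
delta = F * L^3 / (3 * E * I)
delta = 11.9 * 117^3 / (3 * 160000 * 29.25)
delta = 1.3575 um


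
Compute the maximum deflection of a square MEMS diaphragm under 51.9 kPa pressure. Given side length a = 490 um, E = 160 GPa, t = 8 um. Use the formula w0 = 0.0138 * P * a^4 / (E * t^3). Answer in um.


Step 1: Convert pressure to compatible units (E is in GPa, so P in GPa).
P = 51.9 kPa = 51.9e-6 GPa
Step 2: Compute numerator: 0.0138 * P * a^4.
a^4 = 490^4 = 57648010000
numerator = 0.0138 * 51.9e-6 * 57648010000 = 4.1289e+04
Step 3: Compute denominator: E * t^3 = 160 * 8^3 = 81920
Step 4: w0 = numerator / denominator = 4.1289e+04 / 81920 = 0.504 um


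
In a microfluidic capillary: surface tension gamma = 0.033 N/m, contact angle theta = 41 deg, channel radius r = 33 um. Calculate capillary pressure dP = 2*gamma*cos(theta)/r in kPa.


Step 1: cos(41 deg) = 0.7547
Step 2: Convert r to m: r = 33e-6 m
Step 3: dP = 2 * 0.033 * 0.7547 / 33e-6 = 1509.4 Pa
Step 4: Convert Pa to kPa (divide by 1000).
dP = 1.51 kPa


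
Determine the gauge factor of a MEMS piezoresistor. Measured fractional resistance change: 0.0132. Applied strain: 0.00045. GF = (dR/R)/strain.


Step 1: Identify values.
dR/R = 0.0132, strain = 0.00045
Step 2: GF = (dR/R) / strain = 0.0132 / 0.00045
GF = 29.3


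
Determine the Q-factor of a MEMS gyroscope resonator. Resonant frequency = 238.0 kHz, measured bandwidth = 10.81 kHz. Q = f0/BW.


Step 1: Q = f0 / bandwidth
Step 2: Q = 238.0 / 10.81
Q = 22.0


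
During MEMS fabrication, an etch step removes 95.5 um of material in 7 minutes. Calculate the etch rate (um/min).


Step 1: Etch rate = depth / time
Step 2: rate = 95.5 / 7
rate = 13.643 um/min


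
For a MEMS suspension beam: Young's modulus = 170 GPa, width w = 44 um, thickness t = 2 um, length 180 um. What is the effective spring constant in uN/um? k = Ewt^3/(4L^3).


Step 1: Convert E to consistent units (1 GPa = 1000 uN/um^2).
E = 170 GPa = 170000 uN/um^2
Step 2: Compute t^3 = 2^3 = 8
Step 3: Compute L^3 = 180^3 = 5832000
Step 4: k = 170000 * 44 * 8 / (4 * 5832000)
k = 2.5652 uN/um


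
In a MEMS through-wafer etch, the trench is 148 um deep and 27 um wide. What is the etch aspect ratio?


Step 1: AR = depth / width
Step 2: AR = 148 / 27
AR = 5.5


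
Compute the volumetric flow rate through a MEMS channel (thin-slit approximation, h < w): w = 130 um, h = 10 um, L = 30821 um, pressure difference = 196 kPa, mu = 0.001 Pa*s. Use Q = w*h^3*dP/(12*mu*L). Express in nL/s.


Step 1: Convert all dimensions to SI (meters).
w = 130e-6 m, h = 10e-6 m, L = 30821e-6 m, dP = 196e3 Pa
Step 2: Q = w * h^3 * dP / (12 * mu * L)
Q = 130e-6 * (10e-6)^3 * 196e3 / (12 * 0.001 * 30821e-6) = 6.889242e-11 m^3/s
Step 3: Convert Q from m^3/s to nL/s (1 m^3 = 1e12 nL, so multiply by 1e12).
Q = 68.892 nL/s


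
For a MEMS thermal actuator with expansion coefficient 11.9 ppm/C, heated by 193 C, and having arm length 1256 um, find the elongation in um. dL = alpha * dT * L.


Step 1: Convert CTE: alpha = 11.9 ppm/C = 11.9e-6 /C
Step 2: dL = 11.9e-6 * 193 * 1256
dL = 2.8847 um


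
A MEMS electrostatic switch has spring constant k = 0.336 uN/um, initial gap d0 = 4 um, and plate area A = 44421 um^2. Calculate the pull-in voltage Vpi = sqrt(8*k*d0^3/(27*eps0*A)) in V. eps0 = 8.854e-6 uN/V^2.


Step 1: Compute numerator: 8 * k * d0^3 = 8 * 0.336 * 4^3 = 172.032
Step 2: Compute denominator: 27 * eps0 * A = 27 * 8.854e-6 * 44421 = 10.619195
Step 3: Vpi = sqrt(172.032 / 10.619195)
Vpi = 4.02 V


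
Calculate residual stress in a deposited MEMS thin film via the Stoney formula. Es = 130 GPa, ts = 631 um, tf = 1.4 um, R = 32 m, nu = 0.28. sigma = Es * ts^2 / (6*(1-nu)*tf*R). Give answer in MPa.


Step 1: Compute numerator: Es * ts^2 = 130 * 631^2 = 51760930 (GPa*um^2)
Step 2: Compute denominator (R in um): 6*(1-nu)*tf*R = 6*0.72*1.4*32e6 = 193536000.0 (um^2)
Step 3: sigma (GPa) = 51760930 / 193536000.0 = 2.67449e-01 GPa
Step 4: Convert to MPa (x1000): sigma = 267.4 MPa


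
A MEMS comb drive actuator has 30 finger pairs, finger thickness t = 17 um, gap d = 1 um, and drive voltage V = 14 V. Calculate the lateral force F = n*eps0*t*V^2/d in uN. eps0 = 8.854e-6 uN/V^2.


Step 1: Parameters: n=30, eps0=8.854e-6 uN/V^2, t=17 um, V=14 V, d=1 um
Step 2: V^2 = 196
Step 3: F = 30 * 8.854e-6 * 17 * 196 / 1
F = 0.885 uN


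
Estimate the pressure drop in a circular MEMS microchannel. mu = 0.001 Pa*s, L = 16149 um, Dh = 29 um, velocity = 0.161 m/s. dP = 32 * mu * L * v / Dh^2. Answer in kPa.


Step 1: Convert to SI: L = 16149e-6 m, Dh = 29e-6 m
Step 2: dP = 32 * 0.001 * 16149e-6 * 0.161 / (29e-6)^2
Step 3: dP = 98929.43 Pa
Step 4: Convert to kPa: dP = 98.93 kPa


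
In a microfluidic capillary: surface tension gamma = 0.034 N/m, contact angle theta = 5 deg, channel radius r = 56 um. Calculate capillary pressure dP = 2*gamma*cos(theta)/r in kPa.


Step 1: cos(5 deg) = 0.9962
Step 2: Convert r to m: r = 56e-6 m
Step 3: dP = 2 * 0.034 * 0.9962 / 56e-6 = 1209.7 Pa
Step 4: Convert Pa to kPa (divide by 1000).
dP = 1.21 kPa


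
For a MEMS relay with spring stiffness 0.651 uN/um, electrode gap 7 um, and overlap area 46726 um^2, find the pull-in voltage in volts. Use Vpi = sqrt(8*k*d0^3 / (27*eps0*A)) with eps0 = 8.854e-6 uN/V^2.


Step 1: Compute numerator: 8 * k * d0^3 = 8 * 0.651 * 7^3 = 1786.344
Step 2: Compute denominator: 27 * eps0 * A = 27 * 8.854e-6 * 46726 = 11.170224
Step 3: Vpi = sqrt(1786.344 / 11.170224)
Vpi = 12.65 V


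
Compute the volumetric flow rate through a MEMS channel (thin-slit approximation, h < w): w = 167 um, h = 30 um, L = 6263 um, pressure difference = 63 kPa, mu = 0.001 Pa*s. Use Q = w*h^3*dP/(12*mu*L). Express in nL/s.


Step 1: Convert all dimensions to SI (meters).
w = 167e-6 m, h = 30e-6 m, L = 6263e-6 m, dP = 63e3 Pa
Step 2: Q = w * h^3 * dP / (12 * mu * L)
Q = 167e-6 * (30e-6)^3 * 63e3 / (12 * 0.001 * 6263e-6) = 3.77969823e-09 m^3/s
Step 3: Convert Q from m^3/s to nL/s (1 m^3 = 1e12 nL, so multiply by 1e12).
Q = 3779.698 nL/s


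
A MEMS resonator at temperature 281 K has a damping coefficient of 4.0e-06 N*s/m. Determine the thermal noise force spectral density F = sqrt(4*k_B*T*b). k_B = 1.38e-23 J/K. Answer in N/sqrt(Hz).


Step 1: Compute 4 * k_B * T * b
= 4 * 1.38e-23 * 281 * 4.0e-06
= 6.2045e-26 N^2/Hz
Step 2: F_noise = sqrt(6.2045e-26)
F_noise = 2.49e-13 N/sqrt(Hz)


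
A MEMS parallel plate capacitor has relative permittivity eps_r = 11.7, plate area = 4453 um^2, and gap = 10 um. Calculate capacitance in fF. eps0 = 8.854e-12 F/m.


Step 1: Convert area to m^2: A = 4453e-12 m^2
Step 2: Convert gap to m: d = 10e-6 m
Step 3: C = eps0 * eps_r * A / d
C = 8.854e-12 * 11.7 * 4453e-12 / 10e-6
Step 4: Convert to fF (multiply by 1e15).
C = 46.13 fF


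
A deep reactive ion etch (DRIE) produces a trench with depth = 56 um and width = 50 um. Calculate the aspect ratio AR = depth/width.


Step 1: AR = depth / width
Step 2: AR = 56 / 50
AR = 1.1


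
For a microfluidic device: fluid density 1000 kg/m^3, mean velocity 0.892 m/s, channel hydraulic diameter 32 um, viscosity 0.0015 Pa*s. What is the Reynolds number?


Step 1: Convert Dh to meters: Dh = 32e-6 m
Step 2: Re = rho * v * Dh / mu
Re = 1000 * 0.892 * 32e-6 / 0.0015
Re = 19.029


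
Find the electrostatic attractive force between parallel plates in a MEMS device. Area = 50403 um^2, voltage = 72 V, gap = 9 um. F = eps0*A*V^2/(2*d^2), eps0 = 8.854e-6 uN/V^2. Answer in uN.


Step 1: Identify parameters.
eps0 = 8.854e-6 uN/V^2, A = 50403 um^2, V = 72 V, d = 9 um
Step 2: Compute V^2 = 72^2 = 5184
Step 3: Compute d^2 = 9^2 = 81
Step 4: F = 0.5 * 8.854e-6 * 50403 * 5184 / 81
F = 14.281 uN


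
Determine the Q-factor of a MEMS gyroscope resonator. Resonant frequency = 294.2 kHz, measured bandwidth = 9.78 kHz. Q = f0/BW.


Step 1: Q = f0 / bandwidth
Step 2: Q = 294.2 / 9.78
Q = 30.1


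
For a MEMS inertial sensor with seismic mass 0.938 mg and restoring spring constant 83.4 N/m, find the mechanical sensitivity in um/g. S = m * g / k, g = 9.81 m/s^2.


Step 1: Convert mass: m = 0.938 mg = 9.38e-07 kg
Step 2: S = m * g / k = 9.38e-07 * 9.81 / 83.4
Step 3: S = 1.10e-07 m/g
Step 4: Convert to um/g: S = 0.11 um/g


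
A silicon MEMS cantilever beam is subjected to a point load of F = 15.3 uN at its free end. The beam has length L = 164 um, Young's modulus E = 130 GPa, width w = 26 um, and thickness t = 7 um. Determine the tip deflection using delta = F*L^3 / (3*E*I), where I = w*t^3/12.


Step 1: Calculate the second moment of area.
I = w * t^3 / 12 = 26 * 7^3 / 12 = 743.1667 um^4
Step 2: Convert E to consistent units (1 GPa = 1000 uN/um^2).
E = 130 GPa = 130000 uN/um^2
Step 3: Calculate tip deflection.
delta = F * L^3 / (3 * E * I)
delta = 15.3 * 164^3 / (3 * 130000 * 743.1667)
delta = 0.2328 um


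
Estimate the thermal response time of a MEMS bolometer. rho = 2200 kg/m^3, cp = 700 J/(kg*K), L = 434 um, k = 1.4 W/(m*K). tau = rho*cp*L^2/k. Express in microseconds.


Step 1: Convert L to m: L = 434e-6 m
Step 2: L^2 = (434e-6)^2 = 1.88356e-07 m^2
Step 3: tau = 2200 * 700 * 1.88356e-07 / 1.4 = 2.071916e-01 s
Step 4: Convert to microseconds (multiply by 1e6).
tau = 207191.6 us


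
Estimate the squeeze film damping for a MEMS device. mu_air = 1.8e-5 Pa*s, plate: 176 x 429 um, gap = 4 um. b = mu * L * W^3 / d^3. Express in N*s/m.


Step 1: Convert to SI.
L = 176e-6 m, W = 429e-6 m, d = 4e-6 m
Step 2: W^3 = (429e-6)^3 = 7.90e-11 m^3
Step 3: d^3 = (4e-6)^3 = 6.40e-17 m^3
Step 4: b = 1.8e-5 * 176e-6 * 7.90e-11 / 6.40e-17
b = 3.91e-03 N*s/m


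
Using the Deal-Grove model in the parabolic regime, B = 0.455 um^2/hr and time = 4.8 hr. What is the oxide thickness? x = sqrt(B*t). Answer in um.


Step 1: Compute B*t = 0.455 * 4.8 = 2.184
Step 2: x = sqrt(2.184)
x = 1.478 um


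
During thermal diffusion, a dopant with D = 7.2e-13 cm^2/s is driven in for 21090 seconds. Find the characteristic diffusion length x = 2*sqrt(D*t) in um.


Step 1: Compute D*t = 7.2e-13 * 21090 = 1.51848e-08 cm^2
Step 2: sqrt(D*t) = 1.23227e-04 cm
Step 3: x = 2 * 1.23227e-04 cm = 2.46454e-04 cm
Step 4: Convert to um (1 cm = 1e4 um): x = 2.465 um


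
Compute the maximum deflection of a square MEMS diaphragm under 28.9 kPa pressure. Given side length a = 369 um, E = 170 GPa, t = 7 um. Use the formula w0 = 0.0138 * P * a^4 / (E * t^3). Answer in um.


Step 1: Convert pressure to compatible units (E is in GPa, so P in GPa).
P = 28.9 kPa = 28.9e-6 GPa
Step 2: Compute numerator: 0.0138 * P * a^4.
a^4 = 369^4 = 18539817921
numerator = 0.0138 * 28.9e-6 * 18539817921 = 7.39405e+03
Step 3: Compute denominator: E * t^3 = 170 * 7^3 = 58310
Step 4: w0 = numerator / denominator = 7.39405e+03 / 58310 = 0.1268 um


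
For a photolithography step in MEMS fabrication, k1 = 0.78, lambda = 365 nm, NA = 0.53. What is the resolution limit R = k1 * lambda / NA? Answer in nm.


Step 1: Identify values: k1 = 0.78, lambda = 365 nm, NA = 0.53
Step 2: R = k1 * lambda / NA
R = 0.78 * 365 / 0.53
R = 537.2 nm


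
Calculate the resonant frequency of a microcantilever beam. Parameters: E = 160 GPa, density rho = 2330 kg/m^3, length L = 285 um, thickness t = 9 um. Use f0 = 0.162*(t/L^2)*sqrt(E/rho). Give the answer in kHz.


Step 1: Convert units to SI.
t_SI = 9e-6 m, L_SI = 285e-6 m
Step 2: Calculate sqrt(E/rho).
sqrt(160e9 / 2330) = 8286.71 m/s
Step 3: Compute f0.
f0 = 0.162 * 9e-6 / (285e-6)^2 * 8286.71 = 148747.6 Hz = 148.75 kHz


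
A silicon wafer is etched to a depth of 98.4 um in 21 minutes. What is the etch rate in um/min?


Step 1: Etch rate = depth / time
Step 2: rate = 98.4 / 21
rate = 4.686 um/min


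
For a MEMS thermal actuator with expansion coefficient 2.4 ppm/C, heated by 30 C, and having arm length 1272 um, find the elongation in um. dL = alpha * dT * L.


Step 1: Convert CTE: alpha = 2.4 ppm/C = 2.4e-6 /C
Step 2: dL = 2.4e-6 * 30 * 1272
dL = 0.0916 um


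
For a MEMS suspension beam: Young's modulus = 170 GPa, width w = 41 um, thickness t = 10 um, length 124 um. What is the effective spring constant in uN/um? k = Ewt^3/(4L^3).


Step 1: Convert E to consistent units (1 GPa = 1000 uN/um^2).
E = 170 GPa = 170000 uN/um^2
Step 2: Compute t^3 = 10^3 = 1000
Step 3: Compute L^3 = 124^3 = 1906624
Step 4: k = 170000 * 41 * 1000 / (4 * 1906624)
k = 913.9191 uN/um


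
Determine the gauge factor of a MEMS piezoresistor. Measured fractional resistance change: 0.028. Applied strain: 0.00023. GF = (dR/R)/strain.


Step 1: Identify values.
dR/R = 0.028, strain = 0.00023
Step 2: GF = (dR/R) / strain = 0.028 / 0.00023
GF = 121.7


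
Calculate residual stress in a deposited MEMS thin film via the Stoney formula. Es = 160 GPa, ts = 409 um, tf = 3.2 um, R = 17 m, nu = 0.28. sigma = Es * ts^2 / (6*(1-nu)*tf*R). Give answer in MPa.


Step 1: Compute numerator: Es * ts^2 = 160 * 409^2 = 26764960 (GPa*um^2)
Step 2: Compute denominator (R in um): 6*(1-nu)*tf*R = 6*0.72*3.2*17e6 = 235008000.0 (um^2)
Step 3: sigma (GPa) = 26764960 / 235008000.0 = 1.1389e-01 GPa
Step 4: Convert to MPa (x1000): sigma = 113.9 MPa


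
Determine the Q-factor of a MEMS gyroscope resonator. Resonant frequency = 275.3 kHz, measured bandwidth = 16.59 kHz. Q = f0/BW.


Step 1: Q = f0 / bandwidth
Step 2: Q = 275.3 / 16.59
Q = 16.6


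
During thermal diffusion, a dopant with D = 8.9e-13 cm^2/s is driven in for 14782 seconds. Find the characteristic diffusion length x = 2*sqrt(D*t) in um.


Step 1: Compute D*t = 8.9e-13 * 14782 = 1.315598e-08 cm^2
Step 2: sqrt(D*t) = 1.147e-04 cm
Step 3: x = 2 * 1.147e-04 cm = 2.294e-04 cm
Step 4: Convert to um (1 cm = 1e4 um): x = 2.294 um


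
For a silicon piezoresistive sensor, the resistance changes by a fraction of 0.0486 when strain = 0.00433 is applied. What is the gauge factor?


Step 1: Identify values.
dR/R = 0.0486, strain = 0.00433
Step 2: GF = (dR/R) / strain = 0.0486 / 0.00433
GF = 11.2


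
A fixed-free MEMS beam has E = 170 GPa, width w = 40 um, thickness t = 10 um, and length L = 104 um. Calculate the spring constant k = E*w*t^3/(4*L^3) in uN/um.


Step 1: Convert E to consistent units (1 GPa = 1000 uN/um^2).
E = 170 GPa = 170000 uN/um^2
Step 2: Compute t^3 = 10^3 = 1000
Step 3: Compute L^3 = 104^3 = 1124864
Step 4: k = 170000 * 40 * 1000 / (4 * 1124864)
k = 1511.2938 uN/um


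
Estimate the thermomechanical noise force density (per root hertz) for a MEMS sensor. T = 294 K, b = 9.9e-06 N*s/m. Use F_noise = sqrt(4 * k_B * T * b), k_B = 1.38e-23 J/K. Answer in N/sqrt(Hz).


Step 1: Compute 4 * k_B * T * b
= 4 * 1.38e-23 * 294 * 9.9e-06
= 1.6067e-25 N^2/Hz
Step 2: F_noise = sqrt(1.6067e-25)
F_noise = 4.01e-13 N/sqrt(Hz)


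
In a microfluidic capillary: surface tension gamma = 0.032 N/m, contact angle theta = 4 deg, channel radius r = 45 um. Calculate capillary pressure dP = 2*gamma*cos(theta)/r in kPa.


Step 1: cos(4 deg) = 0.9976
Step 2: Convert r to m: r = 45e-6 m
Step 3: dP = 2 * 0.032 * 0.9976 / 45e-6 = 1418.8 Pa
Step 4: Convert Pa to kPa (divide by 1000).
dP = 1.42 kPa


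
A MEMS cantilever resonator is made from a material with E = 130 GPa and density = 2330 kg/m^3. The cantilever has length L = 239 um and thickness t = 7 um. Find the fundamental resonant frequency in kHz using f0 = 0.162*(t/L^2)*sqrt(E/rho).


Step 1: Convert units to SI.
t_SI = 7e-6 m, L_SI = 239e-6 m
Step 2: Calculate sqrt(E/rho).
sqrt(130e9 / 2330) = 7469.54 m/s
Step 3: Compute f0.
f0 = 0.162 * 7e-6 / (239e-6)^2 * 7469.54 = 148289.7 Hz = 148.29 kHz


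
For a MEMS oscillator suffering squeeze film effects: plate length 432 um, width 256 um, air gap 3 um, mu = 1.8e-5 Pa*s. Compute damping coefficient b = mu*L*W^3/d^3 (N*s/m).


Step 1: Convert to SI.
L = 432e-6 m, W = 256e-6 m, d = 3e-6 m
Step 2: W^3 = (256e-6)^3 = 1.68e-11 m^3
Step 3: d^3 = (3e-6)^3 = 2.70e-17 m^3
Step 4: b = 1.8e-5 * 432e-6 * 1.68e-11 / 2.70e-17
b = 4.83e-03 N*s/m


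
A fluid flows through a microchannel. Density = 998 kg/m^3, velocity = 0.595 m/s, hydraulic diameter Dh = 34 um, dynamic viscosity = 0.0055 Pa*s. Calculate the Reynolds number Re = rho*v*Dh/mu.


Step 1: Convert Dh to meters: Dh = 34e-6 m
Step 2: Re = rho * v * Dh / mu
Re = 998 * 0.595 * 34e-6 / 0.0055
Re = 3.671


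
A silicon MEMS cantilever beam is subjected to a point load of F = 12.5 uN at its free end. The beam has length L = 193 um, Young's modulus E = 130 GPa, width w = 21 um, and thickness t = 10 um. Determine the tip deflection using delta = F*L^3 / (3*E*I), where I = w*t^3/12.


Step 1: Calculate the second moment of area.
I = w * t^3 / 12 = 21 * 10^3 / 12 = 1750.0 um^4
Step 2: Convert E to consistent units (1 GPa = 1000 uN/um^2).
E = 130 GPa = 130000 uN/um^2
Step 3: Calculate tip deflection.
delta = F * L^3 / (3 * E * I)
delta = 12.5 * 193^3 / (3 * 130000 * 1750.0)
delta = 0.1317 um


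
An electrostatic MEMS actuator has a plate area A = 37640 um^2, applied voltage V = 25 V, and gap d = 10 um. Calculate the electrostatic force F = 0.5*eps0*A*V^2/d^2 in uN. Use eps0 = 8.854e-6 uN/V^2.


Step 1: Identify parameters.
eps0 = 8.854e-6 uN/V^2, A = 37640 um^2, V = 25 V, d = 10 um
Step 2: Compute V^2 = 25^2 = 625
Step 3: Compute d^2 = 10^2 = 100
Step 4: F = 0.5 * 8.854e-6 * 37640 * 625 / 100
F = 1.041 uN


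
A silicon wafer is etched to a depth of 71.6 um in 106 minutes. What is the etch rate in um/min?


Step 1: Etch rate = depth / time
Step 2: rate = 71.6 / 106
rate = 0.675 um/min


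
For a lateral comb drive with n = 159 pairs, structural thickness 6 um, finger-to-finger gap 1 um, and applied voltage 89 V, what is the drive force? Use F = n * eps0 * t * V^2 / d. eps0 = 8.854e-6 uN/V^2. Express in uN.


Step 1: Parameters: n=159, eps0=8.854e-6 uN/V^2, t=6 um, V=89 V, d=1 um
Step 2: V^2 = 7921
Step 3: F = 159 * 8.854e-6 * 6 * 7921 / 1
F = 66.906 uN


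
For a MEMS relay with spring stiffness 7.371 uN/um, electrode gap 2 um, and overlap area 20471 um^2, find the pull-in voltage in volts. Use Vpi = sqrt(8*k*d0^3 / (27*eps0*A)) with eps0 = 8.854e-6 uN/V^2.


Step 1: Compute numerator: 8 * k * d0^3 = 8 * 7.371 * 2^3 = 471.744
Step 2: Compute denominator: 27 * eps0 * A = 27 * 8.854e-6 * 20471 = 4.893756
Step 3: Vpi = sqrt(471.744 / 4.893756)
Vpi = 9.82 V


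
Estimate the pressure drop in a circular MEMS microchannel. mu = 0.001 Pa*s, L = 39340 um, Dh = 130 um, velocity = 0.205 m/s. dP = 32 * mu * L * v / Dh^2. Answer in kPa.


Step 1: Convert to SI: L = 39340e-6 m, Dh = 130e-6 m
Step 2: dP = 32 * 0.001 * 39340e-6 * 0.205 / (130e-6)^2
Step 3: dP = 15270.44 Pa
Step 4: Convert to kPa: dP = 15.27 kPa


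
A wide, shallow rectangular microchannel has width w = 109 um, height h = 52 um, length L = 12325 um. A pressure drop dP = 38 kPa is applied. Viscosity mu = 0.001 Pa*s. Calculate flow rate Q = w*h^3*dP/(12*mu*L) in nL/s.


Step 1: Convert all dimensions to SI (meters).
w = 109e-6 m, h = 52e-6 m, L = 12325e-6 m, dP = 38e3 Pa
Step 2: Q = w * h^3 * dP / (12 * mu * L)
Q = 109e-6 * (52e-6)^3 * 38e3 / (12 * 0.001 * 12325e-6) = 3.93778456e-09 m^3/s
Step 3: Convert Q from m^3/s to nL/s (1 m^3 = 1e12 nL, so multiply by 1e12).
Q = 3937.785 nL/s


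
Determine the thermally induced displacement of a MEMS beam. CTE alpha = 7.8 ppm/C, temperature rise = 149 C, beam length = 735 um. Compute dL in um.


Step 1: Convert CTE: alpha = 7.8 ppm/C = 7.8e-6 /C
Step 2: dL = 7.8e-6 * 149 * 735
dL = 0.8542 um


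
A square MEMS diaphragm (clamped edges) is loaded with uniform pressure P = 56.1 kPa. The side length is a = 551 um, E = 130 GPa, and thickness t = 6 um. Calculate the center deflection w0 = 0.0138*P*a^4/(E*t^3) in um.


Step 1: Convert pressure to compatible units (E is in GPa, so P in GPa).
P = 56.1 kPa = 56.1e-6 GPa
Step 2: Compute numerator: 0.0138 * P * a^4.
a^4 = 551^4 = 92173567201
numerator = 0.0138 * 56.1e-6 * 92173567201 = 7.135893e+04
Step 3: Compute denominator: E * t^3 = 130 * 6^3 = 28080
Step 4: w0 = numerator / denominator = 7.135893e+04 / 28080 = 2.5413 um


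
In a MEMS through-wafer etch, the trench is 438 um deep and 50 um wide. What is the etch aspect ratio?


Step 1: AR = depth / width
Step 2: AR = 438 / 50
AR = 8.8


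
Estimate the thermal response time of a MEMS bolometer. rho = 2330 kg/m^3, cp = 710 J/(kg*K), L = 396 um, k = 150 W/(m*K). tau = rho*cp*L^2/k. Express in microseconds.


Step 1: Convert L to m: L = 396e-6 m
Step 2: L^2 = (396e-6)^2 = 1.56816e-07 m^2
Step 3: tau = 2330 * 710 * 1.56816e-07 / 150 = 1.72947139e-03 s
Step 4: Convert to microseconds (multiply by 1e6).
tau = 1729.471 us


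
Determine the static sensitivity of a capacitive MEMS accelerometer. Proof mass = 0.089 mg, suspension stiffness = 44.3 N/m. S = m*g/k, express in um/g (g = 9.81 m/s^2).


Step 1: Convert mass: m = 0.089 mg = 8.90e-08 kg
Step 2: S = m * g / k = 8.90e-08 * 9.81 / 44.3
Step 3: S = 1.97e-08 m/g
Step 4: Convert to um/g: S = 0.02 um/g


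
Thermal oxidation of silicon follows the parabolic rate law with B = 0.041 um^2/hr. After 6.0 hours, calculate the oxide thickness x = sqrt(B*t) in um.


Step 1: Compute B*t = 0.041 * 6.0 = 0.246
Step 2: x = sqrt(0.246)
x = 0.496 um


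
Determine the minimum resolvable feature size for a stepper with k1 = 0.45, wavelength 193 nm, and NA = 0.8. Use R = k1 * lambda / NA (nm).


Step 1: Identify values: k1 = 0.45, lambda = 193 nm, NA = 0.8
Step 2: R = k1 * lambda / NA
R = 0.45 * 193 / 0.8
R = 108.6 nm


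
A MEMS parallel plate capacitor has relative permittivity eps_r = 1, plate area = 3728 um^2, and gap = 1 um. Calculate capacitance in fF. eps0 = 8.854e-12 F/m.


Step 1: Convert area to m^2: A = 3728e-12 m^2
Step 2: Convert gap to m: d = 1e-6 m
Step 3: C = eps0 * eps_r * A / d
C = 8.854e-12 * 1 * 3728e-12 / 1e-6
Step 4: Convert to fF (multiply by 1e15).
C = 33.01 fF


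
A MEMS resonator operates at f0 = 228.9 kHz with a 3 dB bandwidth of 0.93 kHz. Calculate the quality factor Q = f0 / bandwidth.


Step 1: Q = f0 / bandwidth
Step 2: Q = 228.9 / 0.93
Q = 246.1


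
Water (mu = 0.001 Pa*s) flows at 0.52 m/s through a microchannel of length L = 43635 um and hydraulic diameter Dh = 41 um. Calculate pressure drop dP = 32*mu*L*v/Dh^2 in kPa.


Step 1: Convert to SI: L = 43635e-6 m, Dh = 41e-6 m
Step 2: dP = 32 * 0.001 * 43635e-6 * 0.52 / (41e-6)^2
Step 3: dP = 431937.18 Pa
Step 4: Convert to kPa: dP = 431.94 kPa


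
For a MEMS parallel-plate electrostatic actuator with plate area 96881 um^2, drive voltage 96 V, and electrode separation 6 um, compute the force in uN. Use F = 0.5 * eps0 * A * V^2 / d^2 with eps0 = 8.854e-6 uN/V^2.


Step 1: Identify parameters.
eps0 = 8.854e-6 uN/V^2, A = 96881 um^2, V = 96 V, d = 6 um
Step 2: Compute V^2 = 96^2 = 9216
Step 3: Compute d^2 = 6^2 = 36
Step 4: F = 0.5 * 8.854e-6 * 96881 * 9216 / 36
F = 109.796 uN


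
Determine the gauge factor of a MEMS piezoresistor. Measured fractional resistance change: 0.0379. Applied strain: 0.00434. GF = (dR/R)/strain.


Step 1: Identify values.
dR/R = 0.0379, strain = 0.00434
Step 2: GF = (dR/R) / strain = 0.0379 / 0.00434
GF = 8.7


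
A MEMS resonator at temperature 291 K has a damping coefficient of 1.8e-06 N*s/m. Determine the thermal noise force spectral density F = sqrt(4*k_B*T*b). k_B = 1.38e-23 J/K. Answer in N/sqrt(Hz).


Step 1: Compute 4 * k_B * T * b
= 4 * 1.38e-23 * 291 * 1.8e-06
= 2.8914e-26 N^2/Hz
Step 2: F_noise = sqrt(2.8914e-26)
F_noise = 1.70e-13 N/sqrt(Hz)


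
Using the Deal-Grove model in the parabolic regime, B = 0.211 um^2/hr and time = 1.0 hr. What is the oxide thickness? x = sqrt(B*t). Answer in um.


Step 1: Compute B*t = 0.211 * 1.0 = 0.211
Step 2: x = sqrt(0.211)
x = 0.459 um


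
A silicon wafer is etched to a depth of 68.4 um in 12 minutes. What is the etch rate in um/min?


Step 1: Etch rate = depth / time
Step 2: rate = 68.4 / 12
rate = 5.7 um/min


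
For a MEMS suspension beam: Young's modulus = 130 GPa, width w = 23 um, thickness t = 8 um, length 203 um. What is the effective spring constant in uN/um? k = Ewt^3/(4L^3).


Step 1: Convert E to consistent units (1 GPa = 1000 uN/um^2).
E = 130 GPa = 130000 uN/um^2
Step 2: Compute t^3 = 8^3 = 512
Step 3: Compute L^3 = 203^3 = 8365427
Step 4: k = 130000 * 23 * 512 / (4 * 8365427)
k = 45.7502 uN/um


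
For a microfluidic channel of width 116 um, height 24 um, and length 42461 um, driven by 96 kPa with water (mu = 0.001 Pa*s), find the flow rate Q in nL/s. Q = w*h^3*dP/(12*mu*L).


Step 1: Convert all dimensions to SI (meters).
w = 116e-6 m, h = 24e-6 m, L = 42461e-6 m, dP = 96e3 Pa
Step 2: Q = w * h^3 * dP / (12 * mu * L)
Q = 116e-6 * (24e-6)^3 * 96e3 / (12 * 0.001 * 42461e-6) = 3.0212835e-10 m^3/s
Step 3: Convert Q from m^3/s to nL/s (1 m^3 = 1e12 nL, so multiply by 1e12).
Q = 302.128 nL/s


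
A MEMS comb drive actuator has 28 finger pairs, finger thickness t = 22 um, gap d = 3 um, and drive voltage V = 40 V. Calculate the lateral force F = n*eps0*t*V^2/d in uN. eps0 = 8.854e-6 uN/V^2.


Step 1: Parameters: n=28, eps0=8.854e-6 uN/V^2, t=22 um, V=40 V, d=3 um
Step 2: V^2 = 1600
Step 3: F = 28 * 8.854e-6 * 22 * 1600 / 3
F = 2.909 uN


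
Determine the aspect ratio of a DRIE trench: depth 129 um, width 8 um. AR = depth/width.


Step 1: AR = depth / width
Step 2: AR = 129 / 8
AR = 16.1


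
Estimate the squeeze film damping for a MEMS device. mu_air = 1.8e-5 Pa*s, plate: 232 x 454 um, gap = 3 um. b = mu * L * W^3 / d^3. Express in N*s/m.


Step 1: Convert to SI.
L = 232e-6 m, W = 454e-6 m, d = 3e-6 m
Step 2: W^3 = (454e-6)^3 = 9.36e-11 m^3
Step 3: d^3 = (3e-6)^3 = 2.70e-17 m^3
Step 4: b = 1.8e-5 * 232e-6 * 9.36e-11 / 2.70e-17
b = 1.45e-02 N*s/m


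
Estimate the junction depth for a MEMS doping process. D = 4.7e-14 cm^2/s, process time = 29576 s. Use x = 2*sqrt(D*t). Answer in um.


Step 1: Compute D*t = 4.7e-14 * 29576 = 1.390072e-09 cm^2
Step 2: sqrt(D*t) = 3.7284e-05 cm
Step 3: x = 2 * 3.7284e-05 cm = 7.4568e-05 cm
Step 4: Convert to um (1 cm = 1e4 um): x = 0.746 um


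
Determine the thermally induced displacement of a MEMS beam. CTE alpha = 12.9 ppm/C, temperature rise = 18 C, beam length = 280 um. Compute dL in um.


Step 1: Convert CTE: alpha = 12.9 ppm/C = 12.9e-6 /C
Step 2: dL = 12.9e-6 * 18 * 280
dL = 0.065 um


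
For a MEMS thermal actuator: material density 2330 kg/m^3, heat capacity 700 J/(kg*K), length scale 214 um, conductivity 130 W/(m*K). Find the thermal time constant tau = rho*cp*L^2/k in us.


Step 1: Convert L to m: L = 214e-6 m
Step 2: L^2 = (214e-6)^2 = 4.5796e-08 m^2
Step 3: tau = 2330 * 700 * 4.5796e-08 / 130 = 5.7456366e-04 s
Step 4: Convert to microseconds (multiply by 1e6).
tau = 574.564 us


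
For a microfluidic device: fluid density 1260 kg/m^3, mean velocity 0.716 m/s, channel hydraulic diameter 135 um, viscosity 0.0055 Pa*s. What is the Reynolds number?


Step 1: Convert Dh to meters: Dh = 135e-6 m
Step 2: Re = rho * v * Dh / mu
Re = 1260 * 0.716 * 135e-6 / 0.0055
Re = 22.144


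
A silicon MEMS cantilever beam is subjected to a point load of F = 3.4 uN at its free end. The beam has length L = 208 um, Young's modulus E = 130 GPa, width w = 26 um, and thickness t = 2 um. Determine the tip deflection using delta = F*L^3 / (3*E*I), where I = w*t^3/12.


Step 1: Calculate the second moment of area.
I = w * t^3 / 12 = 26 * 2^3 / 12 = 17.3333 um^4
Step 2: Convert E to consistent units (1 GPa = 1000 uN/um^2).
E = 130 GPa = 130000 uN/um^2
Step 3: Calculate tip deflection.
delta = F * L^3 / (3 * E * I)
delta = 3.4 * 208^3 / (3 * 130000 * 17.3333)
delta = 4.5261 um


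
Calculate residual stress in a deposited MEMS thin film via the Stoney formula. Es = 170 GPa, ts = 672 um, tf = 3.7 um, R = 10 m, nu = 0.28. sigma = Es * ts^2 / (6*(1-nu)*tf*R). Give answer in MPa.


Step 1: Compute numerator: Es * ts^2 = 170 * 672^2 = 76769280 (GPa*um^2)
Step 2: Compute denominator (R in um): 6*(1-nu)*tf*R = 6*0.72*3.7*10e6 = 159840000.0 (um^2)
Step 3: sigma (GPa) = 76769280 / 159840000.0 = 4.80288e-01 GPa
Step 4: Convert to MPa (x1000): sigma = 480.3 MPa


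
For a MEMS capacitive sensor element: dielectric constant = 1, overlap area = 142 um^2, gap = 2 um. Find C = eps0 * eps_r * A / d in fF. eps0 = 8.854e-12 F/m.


Step 1: Convert area to m^2: A = 142e-12 m^2
Step 2: Convert gap to m: d = 2e-6 m
Step 3: C = eps0 * eps_r * A / d
C = 8.854e-12 * 1 * 142e-12 / 2e-6
Step 4: Convert to fF (multiply by 1e15).
C = 0.63 fF


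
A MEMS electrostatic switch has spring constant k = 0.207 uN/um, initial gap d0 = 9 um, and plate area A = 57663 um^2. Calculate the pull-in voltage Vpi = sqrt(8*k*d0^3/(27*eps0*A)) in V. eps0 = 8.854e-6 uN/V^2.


Step 1: Compute numerator: 8 * k * d0^3 = 8 * 0.207 * 9^3 = 1207.224
Step 2: Compute denominator: 27 * eps0 * A = 27 * 8.854e-6 * 57663 = 13.784801
Step 3: Vpi = sqrt(1207.224 / 13.784801)
Vpi = 9.36 V
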